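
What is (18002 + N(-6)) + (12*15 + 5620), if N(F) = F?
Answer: 23796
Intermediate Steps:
(18002 + N(-6)) + (12*15 + 5620) = (18002 - 6) + (12*15 + 5620) = 17996 + (180 + 5620) = 17996 + 5800 = 23796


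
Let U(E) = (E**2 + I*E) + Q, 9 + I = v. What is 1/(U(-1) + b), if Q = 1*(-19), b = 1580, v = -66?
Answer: 1/1637 ≈ 0.00061087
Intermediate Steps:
I = -75 (I = -9 - 66 = -75)
Q = -19
U(E) = -19 + E**2 - 75*E (U(E) = (E**2 - 75*E) - 19 = -19 + E**2 - 75*E)
1/(U(-1) + b) = 1/((-19 + (-1)**2 - 75*(-1)) + 1580) = 1/((-19 + 1 + 75) + 1580) = 1/(57 + 1580) = 1/1637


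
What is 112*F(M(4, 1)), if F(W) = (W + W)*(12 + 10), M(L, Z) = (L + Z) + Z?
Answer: 29568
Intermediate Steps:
M(L, Z) = L + 2*Z
F(W) = 44*W (F(W) = (2*W)*22 = 44*W)
112*F(M(4, 1)) = 112*(44*(4 + 2*1)) = 112*(44*(4 + 2)) = 112*(44*6) = 112*264 = 29568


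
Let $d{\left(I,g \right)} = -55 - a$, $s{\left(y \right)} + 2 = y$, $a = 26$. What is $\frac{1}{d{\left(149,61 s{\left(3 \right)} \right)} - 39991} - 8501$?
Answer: $- \frac{340652073}{40072} \approx -8501.0$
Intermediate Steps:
$s{\left(y \right)} = -2 + y$
$d{\left(I,g \right)} = -81$ ($d{\left(I,g \right)} = -55 - 26 = -81$)
$\frac{1}{d{\left(149,61 s{\left(3 \right)} \right)} - 39991} - 8501 = \frac{1}{-81 - 39991} - 8501 = \frac{1}{-40072} - 8501 = - \frac{1}{40072} - 8501 = - \frac{340652073}{40072}$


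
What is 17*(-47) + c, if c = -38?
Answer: -837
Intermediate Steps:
17*(-47) + c = 17*(-47) - 38 = -799 - 38 = -837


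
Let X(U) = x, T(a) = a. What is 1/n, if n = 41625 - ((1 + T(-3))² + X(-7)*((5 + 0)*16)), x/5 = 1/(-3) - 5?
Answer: 3/131263 ≈ 2.2855e-5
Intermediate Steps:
x = -80/3 (x = 5*(1/(-3) - 5) = 5*(1*(-⅓) - 5) = 5*(-⅓ - 5) = 5*(-16/3) = -80/3 ≈ -26.667)
X(U) = -80/3
n = 131263/3 (n = 41625 - ((1 - 3)² - 80*(5 + 0)*16/3) = 41625 - ((-2)² - 400*16/3) = 41625 - (4 - 80/3*80) = 41625 - (4 - 6400/3) = 41625 - 1*(-6388/3) = 41625 + 6388/3 = 131263/3 ≈ 43754.)
1/n = 1/(131263/3) = 3/131263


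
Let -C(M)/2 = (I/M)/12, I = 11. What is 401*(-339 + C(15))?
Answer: -12238921/90 ≈ -1.3599e+5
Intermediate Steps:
C(M) = -11/(6*M) (C(M) = -2*11/M/12 = -11/(6*M))
401*(-339 + C(15)) = 401*(-339 - 11/6/15) = 401*(-339 - 11/6*1/15) = 401*(-339 - 11/90) = 401*(-30521/90) = -12238921/90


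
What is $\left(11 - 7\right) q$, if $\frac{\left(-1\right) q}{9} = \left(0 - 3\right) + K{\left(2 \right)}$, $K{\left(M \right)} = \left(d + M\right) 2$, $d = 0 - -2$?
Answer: $-180$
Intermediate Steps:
$d = 2$ ($d = 0 + 2 = 2$)
$K{\left(M \right)} = 4 + 2 M$ ($K{\left(M \right)} = \left(2 + M\right) 2 = 4 + 2 M$)
$q = -45$ ($q = - 9 \left(\left(0 - 3\right) + \left(4 + 2 \cdot 2\right)\right) = - 9 \left(-3 + \left(4 + 4\right)\right) = - 9 \left(-3 + 8\right) = \left(-9\right) 5 = -45$)
$\left(11 - 7\right) q = \left(11 - 7\right) \left(-45\right) = 4 \left(-45\right) = -180$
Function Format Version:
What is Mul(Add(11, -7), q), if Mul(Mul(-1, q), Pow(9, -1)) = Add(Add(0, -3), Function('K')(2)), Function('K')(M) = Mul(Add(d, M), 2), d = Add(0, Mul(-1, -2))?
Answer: -180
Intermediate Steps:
d = 2 (d = Add(0, 2) = 2)
Function('K')(M) = Add(4, Mul(2, M)) (Function('K')(M) = Mul(Add(2, M), 2) = Add(4, Mul(2, M)))
q = -45 (q = Mul(-9, Add(Add(0, -3), Add(4, Mul(2, 2)))) = Mul(-9, Add(-3, Add(4, 4))) = Mul(-9, Add(-3, 8)) = Mul(-9, 5) = -45)
Mul(Add(11, -7), q) = Mul(Add(11, -7), -45) = Mul(4, -45) = -180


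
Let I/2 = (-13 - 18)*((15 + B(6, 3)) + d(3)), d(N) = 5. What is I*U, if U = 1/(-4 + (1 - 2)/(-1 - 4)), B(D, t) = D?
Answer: 8060/19 ≈ 424.21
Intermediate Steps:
U = -5/19 (U = 1/(-4 - 1/(-5)) = 1/(-4 - 1*(-⅕)) = 1/(-4 + ⅕) = 1/(-19/5) = -5/19 ≈ -0.26316)
I = -1612 (I = 2*((-13 - 18)*((15 + 6) + 5)) = 2*(-31*(21 + 5)) = 2*(-31*26) = 2*(-806) = -1612)
I*U = -1612*(-5/19) = 8060/19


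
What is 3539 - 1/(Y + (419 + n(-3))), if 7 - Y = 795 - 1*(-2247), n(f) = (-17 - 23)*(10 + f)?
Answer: 10248945/2896 ≈ 3539.0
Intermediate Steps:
n(f) = -400 - 40*f (n(f) = -40*(10 + f) = -400 - 40*f)
Y = -3035 (Y = 7 - (795 - 1*(-2247)) = 7 - (795 + 2247) = 7 - 1*3042 = 7 - 3042 = -3035)
3539 - 1/(Y + (419 + n(-3))) = 3539 - 1/(-3035 + (419 + (-400 - 40*(-3)))) = 3539 - 1/(-3035 + (419 + (-400 + 120))) = 3539 - 1/(-3035 + (419 - 280)) = 3539 - 1/(-3035 + 139) = 3539 - 1/(-2896) = 3539 - 1*(-1/2896) = 3539 + 1/2896 = 10248945/2896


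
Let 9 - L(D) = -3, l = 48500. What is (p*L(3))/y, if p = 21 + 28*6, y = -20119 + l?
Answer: 2268/28381 ≈ 0.079913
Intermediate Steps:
L(D) = 12 (L(D) = 9 - 1*(-3) = 9 + 3 = 12)
y = 28381 (y = -20119 + 48500 = 28381)
p = 189 (p = 21 + 168 = 189)
(p*L(3))/y = (189*12)/28381 = 2268*(1/28381) = 2268/28381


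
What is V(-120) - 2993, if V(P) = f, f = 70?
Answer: -2923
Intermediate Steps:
V(P) = 70
V(-120) - 2993 = 70 - 2993 = -2923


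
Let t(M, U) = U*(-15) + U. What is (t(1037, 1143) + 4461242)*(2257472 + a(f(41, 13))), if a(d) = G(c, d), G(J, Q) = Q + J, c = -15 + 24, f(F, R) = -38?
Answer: 10034875921320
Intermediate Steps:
c = 9
G(J, Q) = J + Q
a(d) = 9 + d
t(M, U) = -14*U (t(M, U) = -15*U + U = -14*U)
(t(1037, 1143) + 4461242)*(2257472 + a(f(41, 13))) = (-14*1143 + 4461242)*(2257472 + (9 - 38)) = (-16002 + 4461242)*(2257472 - 29) = 4445240*2257443 = 10034875921320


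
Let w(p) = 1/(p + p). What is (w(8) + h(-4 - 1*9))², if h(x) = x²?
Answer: 7317025/256 ≈ 28582.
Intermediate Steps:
w(p) = 1/(2*p)
(w(8) + h(-4 - 1*9))² = ((½)/8 + (-4 - 1*9)²)² = ((½)*(⅛) + (-4 - 9)²)² = (1/16 + (-13)²)² = (1/16 + 169)² = (2705/16)² = 7317025/256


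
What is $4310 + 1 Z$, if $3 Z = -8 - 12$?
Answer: $\frac{12910}{3} \approx 4303.3$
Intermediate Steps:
$Z = - \frac{20}{3}$ ($Z = \frac{-8 - 12}{3} = \frac{1}{3} \left(-20\right) = - \frac{20}{3} \approx -6.6667$)
$4310 + 1 Z = 4310 + 1 \left(- \frac{20}{3}\right) = 4310 - \frac{20}{3} = \frac{12910}{3}$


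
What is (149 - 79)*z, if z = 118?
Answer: 8260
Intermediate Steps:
(149 - 79)*z = (149 - 79)*118 = 70*118 = 8260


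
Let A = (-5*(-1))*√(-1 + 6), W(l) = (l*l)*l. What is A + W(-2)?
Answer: -8 + 5*√5 ≈ 3.1803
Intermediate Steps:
W(l) = l³ (W(l) = l²*l = l³)
A = 5*√5 ≈ 11.180
A + W(-2) = 5*√5 + (-2)³ = 5*√5 - 8 = -8 + 5*√5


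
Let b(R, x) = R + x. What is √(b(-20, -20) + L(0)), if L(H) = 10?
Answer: I*√30 ≈ 5.4772*I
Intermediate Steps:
√(b(-20, -20) + L(0)) = √((-20 - 20) + 10) = √(-40 + 10) = √(-30) = I*√30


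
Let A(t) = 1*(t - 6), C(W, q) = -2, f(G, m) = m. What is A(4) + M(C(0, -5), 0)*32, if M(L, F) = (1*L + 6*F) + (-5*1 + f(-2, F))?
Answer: -226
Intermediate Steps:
A(t) = -6 + t (A(t) = 1*(-6 + t) = -6 + t)
M(L, F) = -5 + L + 7*F (M(L, F) = (1*L + 6*F) + (-5*1 + F) = (L + 6*F) + (-5 + F) = -5 + L + 7*F)
A(4) + M(C(0, -5), 0)*32 = (-6 + 4) + (-5 - 2 + 7*0)*32 = -2 + (-5 - 2 + 0)*32 = -2 - 7*32 = -2 - 224 = -226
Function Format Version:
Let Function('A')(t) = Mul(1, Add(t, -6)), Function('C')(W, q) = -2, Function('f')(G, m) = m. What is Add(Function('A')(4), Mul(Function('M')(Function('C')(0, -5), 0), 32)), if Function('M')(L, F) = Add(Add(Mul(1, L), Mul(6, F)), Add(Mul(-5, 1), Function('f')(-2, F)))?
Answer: -226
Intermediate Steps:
Function('A')(t) = Add(-6, t) (Function('A')(t) = Mul(1, Add(-6, t)) = Add(-6, t))
Function('M')(L, F) = Add(-5, L, Mul(7, F)) (Function('M')(L, F) = Add(Add(Mul(1, L), Mul(6, F)), Add(Mul(-5, 1), F)) = Add(Add(L, Mul(6, F)), Add(-5, F)) = Add(-5, L, Mul(7, F)))
Add(Function('A')(4), Mul(Function('M')(Function('C')(0, -5), 0), 32)) = Add(Add(-6, 4), Mul(Add(-5, -2, Mul(7, 0)), 32)) = Add(-2, Mul(Add(-5, -2, 0), 32)) = Add(-2, Mul(-7, 32)) = Add(-2, -224) = -226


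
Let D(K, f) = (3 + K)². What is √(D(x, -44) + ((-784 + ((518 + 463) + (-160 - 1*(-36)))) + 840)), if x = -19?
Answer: √1169 ≈ 34.191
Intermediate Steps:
√(D(x, -44) + ((-784 + ((518 + 463) + (-160 - 1*(-36)))) + 840)) = √((3 - 19)² + ((-784 + ((518 + 463) + (-160 - 1*(-36)))) + 840)) = √((-16)² + ((-784 + (981 + (-160 + 36))) + 840)) = √(256 + ((-784 + (981 - 124)) + 840)) = √(256 + ((-784 + 857) + 840)) = √(256 + (73 + 840)) = √(256 + 913) = √1169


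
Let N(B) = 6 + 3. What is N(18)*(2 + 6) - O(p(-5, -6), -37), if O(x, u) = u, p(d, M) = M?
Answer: 109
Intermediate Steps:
N(B) = 9
N(18)*(2 + 6) - O(p(-5, -6), -37) = 9*(2 + 6) - 1*(-37) = 9*8 + 37 = 72 + 37 = 109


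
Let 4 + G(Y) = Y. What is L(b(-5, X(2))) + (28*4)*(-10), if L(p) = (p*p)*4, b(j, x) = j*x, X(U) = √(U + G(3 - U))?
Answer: -1220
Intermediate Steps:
G(Y) = -4 + Y
X(U) = I (X(U) = √(U + (-4 + (3 - U))) = √(U + (-1 - U)) = √(-1) = I)
L(p) = 4*p² (L(p) = p²*4 = 4*p²)
L(b(-5, X(2))) + (28*4)*(-10) = 4*(-5*I)² + (28*4)*(-10) = 4*(-25) + 112*(-10) = -100 - 1120 = -1220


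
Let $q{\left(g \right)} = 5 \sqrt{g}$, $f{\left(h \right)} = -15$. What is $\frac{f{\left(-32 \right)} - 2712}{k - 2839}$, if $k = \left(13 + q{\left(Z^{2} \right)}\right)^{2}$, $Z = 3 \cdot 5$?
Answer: $- \frac{303}{545} \approx -0.55596$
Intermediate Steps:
$Z = 15$
$k = 7744$ ($k = \left(13 + 5 \sqrt{15^{2}}\right)^{2} = \left(13 + 5 \sqrt{225}\right)^{2} = \left(13 + 5 \cdot 15\right)^{2} = \left(13 + 75\right)^{2} = 88^{2} = 7744$)
$\frac{f{\left(-32 \right)} - 2712}{k - 2839} = \frac{-15 - 2712}{7744 - 2839} = - \frac{2727}{4905} = \left(-2727\right) \frac{1}{4905} = - \frac{303}{545}$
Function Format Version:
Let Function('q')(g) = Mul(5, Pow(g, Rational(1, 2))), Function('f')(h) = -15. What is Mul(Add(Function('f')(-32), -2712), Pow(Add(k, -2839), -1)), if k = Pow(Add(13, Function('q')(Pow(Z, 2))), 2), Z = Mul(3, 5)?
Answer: Rational(-303, 545) ≈ -0.55596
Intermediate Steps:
Z = 15
k = 7744 (k = Pow(Add(13, Mul(5, Pow(Pow(15, 2), Rational(1, 2)))), 2) = Pow(Add(13, Mul(5, Pow(225, Rational(1, 2)))), 2) = Pow(Add(13, Mul(5, 15)), 2) = Pow(Add(13, 75), 2) = Pow(88, 2) = 7744)
Mul(Add(Function('f')(-32), -2712), Pow(Add(k, -2839), -1)) = Mul(Add(-15, -2712), Pow(Add(7744, -2839), -1)) = Mul(-2727, Pow(4905, -1)) = Mul(-2727, Rational(1, 4905)) = Rational(-303, 545)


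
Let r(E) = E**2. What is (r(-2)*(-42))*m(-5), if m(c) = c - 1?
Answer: 1008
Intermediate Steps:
m(c) = -1 + c
(r(-2)*(-42))*m(-5) = ((-2)**2*(-42))*(-1 - 5) = (4*(-42))*(-6) = -168*(-6) = 1008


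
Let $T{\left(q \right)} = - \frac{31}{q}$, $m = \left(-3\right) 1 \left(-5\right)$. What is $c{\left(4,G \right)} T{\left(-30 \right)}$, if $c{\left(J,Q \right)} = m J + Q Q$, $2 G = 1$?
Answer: $\frac{7471}{120} \approx 62.258$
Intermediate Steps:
$G = \frac{1}{2}$ ($G = \frac{1}{2} \cdot 1 = \frac{1}{2} \approx 0.5$)
$m = 15$ ($m = \left(-3\right) \left(-5\right) = 15$)
$c{\left(J,Q \right)} = Q^{2} + 15 J$ ($c{\left(J,Q \right)} = 15 J + Q Q = 15 J + Q^{2} = Q^{2} + 15 J$)
$c{\left(4,G \right)} T{\left(-30 \right)} = \left(\left(\frac{1}{2}\right)^{2} + 15 \cdot 4\right) \left(- \frac{31}{-30}\right) = \left(\frac{1}{4} + 60\right) \left(\left(-31\right) \left(- \frac{1}{30}\right)\right) = \frac{241}{4} \cdot \frac{31}{30} = \frac{7471}{120}$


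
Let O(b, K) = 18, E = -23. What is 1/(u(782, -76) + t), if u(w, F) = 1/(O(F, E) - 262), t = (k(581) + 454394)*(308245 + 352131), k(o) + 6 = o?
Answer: 244/73309948435935 ≈ 3.3283e-12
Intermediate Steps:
k(o) = -6 + o
t = 300450608344 (t = ((-6 + 581) + 454394)*(308245 + 352131) = (575 + 454394)*660376 = 454969*660376 = 300450608344)
u(w, F) = -1/244 (u(w, F) = 1/(18 - 262) = 1/(-244) = -1/244)
1/(u(782, -76) + t) = 1/(-1/244 + 300450608344) = 1/(73309948435935/244) = 244/73309948435935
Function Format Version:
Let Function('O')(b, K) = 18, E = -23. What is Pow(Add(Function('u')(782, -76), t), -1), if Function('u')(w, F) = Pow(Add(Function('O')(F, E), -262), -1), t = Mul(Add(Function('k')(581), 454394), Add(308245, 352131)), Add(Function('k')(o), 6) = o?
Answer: Rational(244, 73309948435935) ≈ 3.3283e-12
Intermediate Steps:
Function('k')(o) = Add(-6, o)
t = 300450608344 (t = Mul(Add(Add(-6, 581), 454394), Add(308245, 352131)) = Mul(Add(575, 454394), 660376) = Mul(454969, 660376) = 300450608344)
Function('u')(w, F) = Rational(-1, 244) (Function('u')(w, F) = Pow(Add(18, -262), -1) = Pow(-244, -1) = Rational(-1, 244))
Pow(Add(Function('u')(782, -76), t), -1) = Pow(Add(Rational(-1, 244), 300450608344), -1) = Pow(Rational(73309948435935, 244), -1) = Rational(244, 73309948435935)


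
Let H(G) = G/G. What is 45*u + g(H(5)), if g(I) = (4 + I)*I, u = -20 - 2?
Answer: -985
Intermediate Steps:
H(G) = 1
u = -22
g(I) = I*(4 + I)
45*u + g(H(5)) = 45*(-22) + 1*(4 + 1) = -990 + 1*5 = -990 + 5 = -985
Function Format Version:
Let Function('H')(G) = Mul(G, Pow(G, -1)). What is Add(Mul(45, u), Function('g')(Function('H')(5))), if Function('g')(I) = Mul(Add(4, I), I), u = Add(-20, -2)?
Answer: -985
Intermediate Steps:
Function('H')(G) = 1
u = -22
Function('g')(I) = Mul(I, Add(4, I))
Add(Mul(45, u), Function('g')(Function('H')(5))) = Add(Mul(45, -22), Mul(1, Add(4, 1))) = Add(-990, Mul(1, 5)) = Add(-990, 5) = -985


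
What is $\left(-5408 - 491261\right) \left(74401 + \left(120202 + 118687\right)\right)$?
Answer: $-155601431010$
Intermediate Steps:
$\left(-5408 - 491261\right) \left(74401 + \left(120202 + 118687\right)\right) = - 496669 \left(74401 + 238889\right) = \left(-496669\right) 313290 = -155601431010$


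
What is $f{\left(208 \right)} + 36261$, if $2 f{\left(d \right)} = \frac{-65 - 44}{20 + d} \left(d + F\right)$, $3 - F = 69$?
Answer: $\frac{8259769}{228} \approx 36227.0$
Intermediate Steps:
$F = -66$ ($F = 3 - 69 = -66$)
$f{\left(d \right)} = - \frac{109 \left(-66 + d\right)}{2 \left(20 + d\right)}$ ($f{\left(d \right)} = \frac{\frac{-65 - 44}{20 + d} \left(d - 66\right)}{2} = \frac{- \frac{109}{20 + d} \left(-66 + d\right)}{2} = \frac{\left(-109\right) \frac{1}{20 + d} \left(-66 + d\right)}{2} = - \frac{109 \left(-66 + d\right)}{2 \left(20 + d\right)}$)
$f{\left(208 \right)} + 36261 = \frac{109 \left(66 - 208\right)}{2 \left(20 + 208\right)} + 36261 = \frac{109 \left(66 - 208\right)}{2 \cdot 228} + 36261 = \frac{109}{2} \cdot \frac{1}{228} \left(-142\right) + 36261 = - \frac{7739}{228} + 36261 = \frac{8259769}{228}$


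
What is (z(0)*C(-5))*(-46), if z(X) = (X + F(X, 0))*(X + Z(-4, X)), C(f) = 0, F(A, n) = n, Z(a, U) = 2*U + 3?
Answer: 0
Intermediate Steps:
Z(a, U) = 3 + 2*U
z(X) = X*(3 + 3*X) (z(X) = (X + 0)*(X + (3 + 2*X)) = X*(3 + 3*X))
(z(0)*C(-5))*(-46) = ((3*0*(1 + 0))*0)*(-46) = ((3*0*1)*0)*(-46) = (0*0)*(-46) = 0*(-46) = 0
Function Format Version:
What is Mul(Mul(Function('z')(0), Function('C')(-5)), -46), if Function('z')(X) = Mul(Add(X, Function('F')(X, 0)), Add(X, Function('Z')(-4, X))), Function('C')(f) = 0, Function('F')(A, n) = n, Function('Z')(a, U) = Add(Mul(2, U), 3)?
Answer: 0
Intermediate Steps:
Function('Z')(a, U) = Add(3, Mul(2, U))
Function('z')(X) = Mul(X, Add(3, Mul(3, X))) (Function('z')(X) = Mul(Add(X, 0), Add(X, Add(3, Mul(2, X)))) = Mul(X, Add(3, Mul(3, X))))
Mul(Mul(Function('z')(0), Function('C')(-5)), -46) = Mul(Mul(Mul(3, 0, Add(1, 0)), 0), -46) = Mul(Mul(Mul(3, 0, 1), 0), -46) = Mul(Mul(0, 0), -46) = Mul(0, -46) = 0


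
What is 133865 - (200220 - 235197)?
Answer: 168842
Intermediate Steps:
133865 - (200220 - 235197) = 133865 - 1*(-34977) = 133865 + 34977 = 168842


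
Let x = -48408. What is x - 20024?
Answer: -68432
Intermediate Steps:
x - 20024 = -48408 - 20024 = -68432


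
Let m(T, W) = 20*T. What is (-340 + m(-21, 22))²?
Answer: 577600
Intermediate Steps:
(-340 + m(-21, 22))² = (-340 + 20*(-21))² = (-340 - 420)² = (-760)² = 577600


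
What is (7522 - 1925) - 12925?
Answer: -7328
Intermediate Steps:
(7522 - 1925) - 12925 = 5597 - 12925 = -7328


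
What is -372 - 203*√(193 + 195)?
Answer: -372 - 406*√97 ≈ -4370.6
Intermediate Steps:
-372 - 203*√(193 + 195) = -372 - 406*√97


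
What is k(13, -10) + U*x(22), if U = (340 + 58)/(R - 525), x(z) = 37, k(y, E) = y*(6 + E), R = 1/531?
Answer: -11157877/139387 ≈ -80.050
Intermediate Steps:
R = 1/531 ≈ 0.0018832
U = -105669/139387 (U = (340 + 58)/(1/531 - 525) = 398/(-278774/531) = 398*(-531/278774) = -105669/139387 ≈ -0.75810)
k(13, -10) + U*x(22) = 13*(6 - 10) - 105669/139387*37 = 13*(-4) - 3909753/139387 = -52 - 3909753/139387 = -11157877/139387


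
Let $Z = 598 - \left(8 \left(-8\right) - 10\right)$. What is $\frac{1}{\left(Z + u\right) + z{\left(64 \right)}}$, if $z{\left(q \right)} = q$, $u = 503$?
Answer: $\frac{1}{1239} \approx 0.0008071$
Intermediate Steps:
$Z = 672$ ($Z = 598 - \left(-64 - 10\right) = 598 - -74 = 598 + 74 = 672$)
$\frac{1}{\left(Z + u\right) + z{\left(64 \right)}} = \frac{1}{\left(672 + 503\right) + 64} = \frac{1}{1175 + 64} = \frac{1}{1239}$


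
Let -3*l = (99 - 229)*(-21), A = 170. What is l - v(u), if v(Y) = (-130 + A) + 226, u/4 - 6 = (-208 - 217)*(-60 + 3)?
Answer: -1176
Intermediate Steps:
l = -910 (l = -(99 - 229)*(-21)/3 = -(-130)*(-21)/3 = -1/3*2730 = -910)
u = 96924 (u = 24 + 4*((-208 - 217)*(-60 + 3)) = 24 + 4*(-425*(-57)) = 24 + 4*24225 = 24 + 96900 = 96924)
v(Y) = 266 (v(Y) = (-130 + 170) + 226 = 40 + 226 = 266)
l - v(u) = -910 - 1*266 = -910 - 266 = -1176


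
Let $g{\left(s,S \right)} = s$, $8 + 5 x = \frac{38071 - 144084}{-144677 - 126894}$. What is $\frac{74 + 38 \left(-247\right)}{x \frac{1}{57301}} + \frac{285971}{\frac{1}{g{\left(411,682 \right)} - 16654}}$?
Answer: $- \frac{1774934003692631}{413311} \approx -4.2944 \cdot 10^{9}$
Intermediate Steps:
$x = - \frac{413311}{271571}$ ($x = - \frac{8}{5} + \frac{\left(38071 - 144084\right) \frac{1}{-144677 - 126894}}{5} = - \frac{8}{5} + \frac{\left(-106013\right) \frac{1}{-271571}}{5} = - \frac{8}{5} + \frac{\left(-106013\right) \left(- \frac{1}{271571}\right)}{5} = - \frac{8}{5} + \frac{1}{5} \cdot \frac{106013}{271571} = - \frac{8}{5} + \frac{106013}{1357855} = - \frac{413311}{271571} \approx -1.5219$)
$\frac{74 + 38 \left(-247\right)}{x \frac{1}{57301}} + \frac{285971}{\frac{1}{g{\left(411,682 \right)} - 16654}} = \frac{74 + 38 \left(-247\right)}{\left(- \frac{413311}{271571}\right) \frac{1}{57301}} + \frac{285971}{\frac{1}{411 - 16654}} = \frac{74 - 9386}{\left(- \frac{413311}{271571}\right) \frac{1}{57301}} + \frac{285971}{\frac{1}{-16243}} = - \frac{9312}{- \frac{413311}{15561289871}} + \frac{285971}{- \frac{1}{16243}} = \left(-9312\right) \left(- \frac{15561289871}{413311}\right) + 285971 \left(-16243\right) = \frac{144906731278752}{413311} - 4645026953 = - \frac{1774934003692631}{413311}$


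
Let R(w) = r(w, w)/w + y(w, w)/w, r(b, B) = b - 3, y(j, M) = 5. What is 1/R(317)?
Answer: 317/319 ≈ 0.99373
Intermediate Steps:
r(b, B) = -3 + b
R(w) = 5/w + (-3 + w)/w (R(w) = (-3 + w)/w + 5/w = 5/w + (-3 + w)/w)
1/R(317) = 1/((2 + 317)/317) = 1/((1/317)*319) = 1/(319/317) = 317/319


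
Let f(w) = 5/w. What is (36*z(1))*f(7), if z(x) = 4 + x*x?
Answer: 900/7 ≈ 128.57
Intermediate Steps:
z(x) = 4 + x²
(36*z(1))*f(7) = (36*(4 + 1²))*(5/7) = (36*(4 + 1))*(5*(⅐)) = (36*5)*(5/7) = 180*(5/7) = 900/7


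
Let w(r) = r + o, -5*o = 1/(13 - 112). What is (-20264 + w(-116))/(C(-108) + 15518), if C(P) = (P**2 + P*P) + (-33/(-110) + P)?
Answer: -20176198/38350917 ≈ -0.52609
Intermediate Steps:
o = 1/495 (o = -1/(5*(13 - 112)) = -1/5/(-99) = -1/5*(-1/99) = 1/495 ≈ 0.0020202)
C(P) = 3/10 + P + 2*P**2 (C(P) = (P**2 + P**2) + (-33*(-1/110) + P) = 2*P**2 + (3/10 + P) = 3/10 + P + 2*P**2)
w(r) = 1/495 + r (w(r) = r + 1/495 = 1/495 + r)
(-20264 + w(-116))/(C(-108) + 15518) = (-20264 + (1/495 - 116))/((3/10 - 108 + 2*(-108)**2) + 15518) = (-20264 - 57419/495)/((3/10 - 108 + 2*11664) + 15518) = -10088099/(495*((3/10 - 108 + 23328) + 15518)) = -10088099/(495*(232203/10 + 15518)) = -10088099/(495*387383/10) = -10088099/495*10/387383 = -20176198/38350917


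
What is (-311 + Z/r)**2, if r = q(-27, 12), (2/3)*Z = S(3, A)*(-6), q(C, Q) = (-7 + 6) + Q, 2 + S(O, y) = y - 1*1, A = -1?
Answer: 11458225/121 ≈ 94696.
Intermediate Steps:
S(O, y) = -3 + y (S(O, y) = -2 + (y - 1*1) = -2 + (y - 1) = -2 + (-1 + y) = -3 + y)
q(C, Q) = -1 + Q
Z = 36 (Z = 3*((-3 - 1)*(-6))/2 = 3*(-4*(-6))/2 = (3/2)*24 = 36)
r = 11 (r = -1 + 12 = 11)
(-311 + Z/r)**2 = (-311 + 36/11)**2 = (-3385/11)**2 = 11458225/121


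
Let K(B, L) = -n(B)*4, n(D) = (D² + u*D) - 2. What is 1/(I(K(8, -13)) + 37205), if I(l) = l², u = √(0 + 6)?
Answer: 34951/3160876435 - 15872*√6/9482629305 ≈ 6.9574e-6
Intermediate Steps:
u = √6 ≈ 2.4495
n(D) = -2 + D² + D*√6 (n(D) = (D² + √6*D) - 2 = (D² + D*√6) - 2 = -2 + D² + D*√6)
K(B, L) = 8 - 4*B² - 4*B*√6 (K(B, L) = -(-2 + B² + B*√6)*4 = (2 - B² - B*√6)*4 = 8 - 4*B² - 4*B*√6)
1/(I(K(8, -13)) + 37205) = 1/((8 - 4*8² - 4*8*√6)² + 37205) = 1/((8 - 4*64 - 32*√6)² + 37205) = 1/((8 - 256 - 32*√6)² + 37205) = 1/((-248 - 32*√6)² + 37205) = 1/(37205 + (-248 - 32*√6)²)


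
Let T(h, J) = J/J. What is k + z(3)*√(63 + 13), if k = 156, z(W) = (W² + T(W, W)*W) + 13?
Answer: 156 + 50*√19 ≈ 373.94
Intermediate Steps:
T(h, J) = 1
z(W) = 13 + W + W² (z(W) = (W² + 1*W) + 13 = (W² + W) + 13 = (W + W²) + 13 = 13 + W + W²)
k + z(3)*√(63 + 13) = 156 + (13 + 3 + 3²)*√(63 + 13) = 156 + (13 + 3 + 9)*√76 = 156 + 25*(2*√19) = 156 + 50*√19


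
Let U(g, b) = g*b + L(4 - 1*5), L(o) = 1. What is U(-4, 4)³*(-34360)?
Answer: 115965000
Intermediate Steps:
U(g, b) = 1 + b*g (U(g, b) = g*b + 1 = b*g + 1 = 1 + b*g)
U(-4, 4)³*(-34360) = (1 + 4*(-4))³*(-34360) = (1 - 16)³*(-34360) = (-15)³*(-34360) = -3375*(-34360) = 115965000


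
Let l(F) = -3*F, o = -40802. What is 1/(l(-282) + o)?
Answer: -1/39956 ≈ -2.5028e-5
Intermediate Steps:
1/(l(-282) + o) = 1/(-3*(-282) - 40802) = 1/(846 - 40802) = 1/(-39956) = -1/39956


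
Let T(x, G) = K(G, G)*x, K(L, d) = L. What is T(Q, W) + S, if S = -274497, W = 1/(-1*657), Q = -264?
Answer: -60114755/219 ≈ -2.7450e+5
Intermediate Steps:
W = -1/657 (W = 1/(-657) = -1/657 ≈ -0.0015221)
T(x, G) = G*x
T(Q, W) + S = -1/657*(-264) - 274497 = 88/219 - 274497 = -60114755/219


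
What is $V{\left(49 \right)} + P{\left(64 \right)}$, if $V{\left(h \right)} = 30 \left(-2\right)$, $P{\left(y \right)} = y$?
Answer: $4$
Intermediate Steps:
$V{\left(h \right)} = -60$
$V{\left(49 \right)} + P{\left(64 \right)} = -60 + 64 = 4$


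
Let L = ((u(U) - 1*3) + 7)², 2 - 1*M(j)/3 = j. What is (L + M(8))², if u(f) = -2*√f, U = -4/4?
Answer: -220 + 192*I ≈ -220.0 + 192.0*I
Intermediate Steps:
M(j) = 6 - 3*j
U = -1 (U = -4*¼ = -1)
L = (4 - 2*I)² (L = ((-2*I - 1*3) + 7)² = ((-2*I - 3) + 7)² = ((-3 - 2*I) + 7)² = (4 - 2*I)² ≈ 12.0 - 16.0*I)
(L + M(8))² = ((12 - 16*I) + (6 - 3*8))² = ((12 - 16*I) + (6 - 24))² = ((12 - 16*I) - 18)² = (-6 - 16*I)²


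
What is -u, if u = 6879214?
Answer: -6879214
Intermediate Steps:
-u = -1*6879214 = -6879214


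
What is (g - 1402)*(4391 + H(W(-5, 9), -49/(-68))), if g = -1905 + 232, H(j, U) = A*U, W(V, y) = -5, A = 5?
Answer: -918911475/68 ≈ -1.3513e+7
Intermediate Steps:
H(j, U) = 5*U
g = -1673
(g - 1402)*(4391 + H(W(-5, 9), -49/(-68))) = (-1673 - 1402)*(4391 + 5*(-49/(-68))) = -3075*(4391 + 5*(-49*(-1/68))) = -3075*(4391 + 5*(49/68)) = -3075*(4391 + 245/68) = -3075*298833/68 = -918911475/68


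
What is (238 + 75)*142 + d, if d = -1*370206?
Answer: -325760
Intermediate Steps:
d = -370206
(238 + 75)*142 + d = (238 + 75)*142 - 370206 = 313*142 - 370206 = 44446 - 370206 = -325760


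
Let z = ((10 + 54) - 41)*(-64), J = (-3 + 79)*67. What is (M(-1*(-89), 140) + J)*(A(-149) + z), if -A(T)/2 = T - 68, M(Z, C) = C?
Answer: -5430816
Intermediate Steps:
A(T) = 136 - 2*T (A(T) = -2*(T - 68) = -2*(-68 + T) = 136 - 2*T)
J = 5092 (J = 76*67 = 5092)
z = -1472 (z = (64 - 41)*(-64) = 23*(-64) = -1472)
(M(-1*(-89), 140) + J)*(A(-149) + z) = (140 + 5092)*((136 - 2*(-149)) - 1472) = 5232*((136 + 298) - 1472) = 5232*(434 - 1472) = 5232*(-1038) = -5430816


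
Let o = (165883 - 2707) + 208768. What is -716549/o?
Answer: -716549/371944 ≈ -1.9265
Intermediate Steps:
o = 371944 (o = 163176 + 208768 = 371944)
-716549/o = -716549/371944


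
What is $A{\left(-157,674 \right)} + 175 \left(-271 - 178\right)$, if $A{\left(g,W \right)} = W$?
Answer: $-77901$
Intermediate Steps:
$A{\left(-157,674 \right)} + 175 \left(-271 - 178\right) = 674 + 175 \left(-271 - 178\right) = 674 + 175 \left(-449\right) = 674 - 78575 = -77901$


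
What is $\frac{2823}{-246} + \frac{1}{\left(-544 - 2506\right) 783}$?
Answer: $- \frac{561812308}{48957075} \approx -11.476$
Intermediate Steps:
$\frac{2823}{-246} + \frac{1}{\left(-544 - 2506\right) 783} = 2823 \left(- \frac{1}{246}\right) + \frac{1}{-3050} \cdot \frac{1}{783} = - \frac{941}{82} - \frac{1}{2388150} = - \frac{561812308}{48957075}$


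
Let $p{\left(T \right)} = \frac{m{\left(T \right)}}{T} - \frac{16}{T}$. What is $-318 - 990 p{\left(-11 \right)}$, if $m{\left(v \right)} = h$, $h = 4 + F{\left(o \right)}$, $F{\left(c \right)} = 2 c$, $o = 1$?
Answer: $-1218$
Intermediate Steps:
$h = 6$ ($h = 4 + 2 \cdot 1 = 4 + 2 = 6$)
$m{\left(v \right)} = 6$
$p{\left(T \right)} = - \frac{10}{T}$ ($p{\left(T \right)} = \frac{6}{T} - \frac{16}{T} = - \frac{10}{T}$)
$-318 - 990 p{\left(-11 \right)} = -318 - 990 \left(- \frac{10}{-11}\right) = -318 - 990 \left(\left(-10\right) \left(- \frac{1}{11}\right)\right) = -318 - 900 = -1218$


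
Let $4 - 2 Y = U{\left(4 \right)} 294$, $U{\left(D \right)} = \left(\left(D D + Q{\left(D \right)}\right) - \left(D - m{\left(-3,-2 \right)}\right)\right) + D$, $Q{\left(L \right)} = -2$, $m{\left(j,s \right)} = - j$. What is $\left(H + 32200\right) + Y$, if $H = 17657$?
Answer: $47360$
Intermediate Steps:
$U{\left(D \right)} = 1 + D^{2}$ ($U{\left(D \right)} = \left(\left(D D - 2\right) - \left(-3 + D\right)\right) + D = \left(\left(D^{2} - 2\right) - \left(-3 + D\right)\right) + D = \left(\left(-2 + D^{2}\right) - \left(-3 + D\right)\right) + D = \left(1 + D^{2} - D\right) + D = 1 + D^{2}$)
$Y = -2497$ ($Y = 2 - \frac{\left(1 + 4^{2}\right) 294}{2} = 2 - \frac{\left(1 + 16\right) 294}{2} = 2 - \frac{17 \cdot 294}{2} = 2 - 2499 = -2497$)
$\left(H + 32200\right) + Y = \left(17657 + 32200\right) - 2497 = 49857 - 2497 = 47360$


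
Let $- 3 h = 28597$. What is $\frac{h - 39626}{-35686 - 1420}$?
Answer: $\frac{147475}{111318} \approx 1.3248$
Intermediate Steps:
$h = - \frac{28597}{3}$ ($h = \left(- \frac{1}{3}\right) 28597 = - \frac{28597}{3} \approx -9532.3$)
$\frac{h - 39626}{-35686 - 1420} = \frac{- \frac{28597}{3} - 39626}{-35686 - 1420} = - \frac{147475}{3 \left(-37106\right)} = \left(- \frac{147475}{3}\right) \left(- \frac{1}{37106}\right) = \frac{147475}{111318}$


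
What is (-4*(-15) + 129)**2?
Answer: 35721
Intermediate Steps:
(-4*(-15) + 129)**2 = (60 + 129)**2 = 189**2 = 35721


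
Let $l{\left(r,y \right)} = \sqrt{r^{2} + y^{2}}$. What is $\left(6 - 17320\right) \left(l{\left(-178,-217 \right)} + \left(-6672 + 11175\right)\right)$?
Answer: $-77964942 - 17314 \sqrt{78773} \approx -8.2824 \cdot 10^{7}$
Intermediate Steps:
$\left(6 - 17320\right) \left(l{\left(-178,-217 \right)} + \left(-6672 + 11175\right)\right) = \left(6 - 17320\right) \left(\sqrt{\left(-178\right)^{2} + \left(-217\right)^{2}} + \left(-6672 + 11175\right)\right) = - 17314 \left(\sqrt{31684 + 47089} + 4503\right) = - 17314 \left(\sqrt{78773} + 4503\right) = - 17314 \left(4503 + \sqrt{78773}\right) = -77964942 - 17314 \sqrt{78773}$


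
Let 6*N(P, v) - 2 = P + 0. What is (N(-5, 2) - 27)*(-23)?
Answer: 1265/2 ≈ 632.50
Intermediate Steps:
N(P, v) = ⅓ + P/6 (N(P, v) = ⅓ + (P + 0)/6 = ⅓ + P/6)
(N(-5, 2) - 27)*(-23) = ((⅓ + (⅙)*(-5)) - 27)*(-23) = ((⅓ - ⅚) - 27)*(-23) = (-½ - 27)*(-23) = -55/2*(-23) = 1265/2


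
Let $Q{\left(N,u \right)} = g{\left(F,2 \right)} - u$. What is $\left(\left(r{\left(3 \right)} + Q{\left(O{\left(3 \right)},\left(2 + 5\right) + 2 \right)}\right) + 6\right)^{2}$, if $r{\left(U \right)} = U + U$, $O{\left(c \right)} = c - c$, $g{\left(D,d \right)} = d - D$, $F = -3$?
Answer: $64$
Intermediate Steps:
$O{\left(c \right)} = 0$
$Q{\left(N,u \right)} = 5 - u$ ($Q{\left(N,u \right)} = \left(2 - -3\right) - u = \left(2 + 3\right) - u = 5 - u$)
$r{\left(U \right)} = 2 U$
$\left(\left(r{\left(3 \right)} + Q{\left(O{\left(3 \right)},\left(2 + 5\right) + 2 \right)}\right) + 6\right)^{2} = \left(\left(2 \cdot 3 + \left(5 - \left(\left(2 + 5\right) + 2\right)\right)\right) + 6\right)^{2} = \left(\left(6 + \left(5 - \left(7 + 2\right)\right)\right) + 6\right)^{2} = \left(\left(6 + \left(5 - 9\right)\right) + 6\right)^{2} = \left(\left(6 - 4\right) + 6\right)^{2} = \left(2 + 6\right)^{2} = 8^{2} = 64$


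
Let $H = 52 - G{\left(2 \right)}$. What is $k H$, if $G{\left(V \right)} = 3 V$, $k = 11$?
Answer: $506$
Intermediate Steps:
$H = 46$ ($H = 52 - 3 \cdot 2 = 52 - 6 = 46$)
$k H = 11 \cdot 46 = 506$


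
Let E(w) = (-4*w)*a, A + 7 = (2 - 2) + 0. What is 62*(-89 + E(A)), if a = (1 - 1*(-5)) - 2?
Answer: 1426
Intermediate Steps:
A = -7 (A = -7 + ((2 - 2) + 0) = -7 + (0 + 0) = -7 + 0 = -7)
a = 4 (a = (1 + 5) - 2 = 6 - 2 = 4)
E(w) = -16*w (E(w) = -4*w*4 = -16*w)
62*(-89 + E(A)) = 62*(-89 - 16*(-7)) = 62*(-89 + 112) = 62*23 = 1426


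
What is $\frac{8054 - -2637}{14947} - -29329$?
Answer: $\frac{438391254}{14947} \approx 29330.0$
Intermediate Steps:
$\frac{8054 - -2637}{14947} - -29329 = \left(8054 + 2637\right) \frac{1}{14947} + 29329 = 10691 \cdot \frac{1}{14947} + 29329 = \frac{10691}{14947} + 29329 = \frac{438391254}{14947}$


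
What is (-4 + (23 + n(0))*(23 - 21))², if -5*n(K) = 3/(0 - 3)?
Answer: 44944/25 ≈ 1797.8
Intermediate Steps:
n(K) = ⅕ (n(K) = -3/(5*(0 - 3)) = -3/(5*(-3)) = -3*(-1)/(5*3) = -⅕*(-1) = ⅕)
(-4 + (23 + n(0))*(23 - 21))² = (-4 + (23 + ⅕)*(23 - 21))² = (-4 + (116/5)*2)² = (-4 + 232/5)² = (212/5)² = 44944/25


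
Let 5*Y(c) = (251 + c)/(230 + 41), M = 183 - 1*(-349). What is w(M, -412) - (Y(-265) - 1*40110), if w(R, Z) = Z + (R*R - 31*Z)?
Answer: 454594384/1355 ≈ 3.3549e+5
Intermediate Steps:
M = 532 (M = 183 + 349 = 532)
Y(c) = 251/1355 + c/1355 (Y(c) = ((251 + c)/(230 + 41))/5 = ((251 + c)/271)/5 = ((251 + c)*(1/271))/5 = (251/271 + c/271)/5 = 251/1355 + c/1355)
w(R, Z) = R**2 - 30*Z (w(R, Z) = Z + (R**2 - 31*Z) = R**2 - 30*Z)
w(M, -412) - (Y(-265) - 1*40110) = (532**2 - 30*(-412)) - ((251/1355 + (1/1355)*(-265)) - 1*40110) = (283024 + 12360) - ((251/1355 - 53/271) - 40110) = 295384 - (-14/1355 - 40110) = 295384 - 1*(-54349064/1355) = 295384 + 54349064/1355 = 454594384/1355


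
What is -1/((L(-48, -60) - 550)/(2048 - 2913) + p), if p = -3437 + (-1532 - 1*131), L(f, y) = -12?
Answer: 865/4410938 ≈ 0.00019610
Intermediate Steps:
p = -5100 (p = -3437 + (-1532 - 131) = -3437 - 1663 = -5100)
-1/((L(-48, -60) - 550)/(2048 - 2913) + p) = -1/((-12 - 550)/(2048 - 2913) - 5100) = -1/(-562/(-865) - 5100) = -1/(-562*(-1/865) - 5100) = -1/(562/865 - 5100) = -1/(-4410938/865) = -1*(-865/4410938) = 865/4410938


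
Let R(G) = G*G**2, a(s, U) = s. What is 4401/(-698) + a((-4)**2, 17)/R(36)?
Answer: -6416309/1017684 ≈ -6.3048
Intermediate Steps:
R(G) = G**3
4401/(-698) + a((-4)**2, 17)/R(36) = 4401/(-698) + (-4)**2/(36**3) = 4401*(-1/698) + 16/46656 = -4401/698 + 16*(1/46656) = -4401/698 + 1/2916 = -6416309/1017684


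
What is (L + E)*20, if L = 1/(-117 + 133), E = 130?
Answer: 10405/4 ≈ 2601.3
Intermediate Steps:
L = 1/16 ≈ 0.062500
(L + E)*20 = (1/16 + 130)*20 = (2081/16)*20 = 10405/4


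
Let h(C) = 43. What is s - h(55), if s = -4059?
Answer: -4102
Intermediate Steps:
s - h(55) = -4059 - 1*43 = -4059 - 43 = -4102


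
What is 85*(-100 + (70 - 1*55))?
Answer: -7225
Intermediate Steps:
85*(-100 + (70 - 1*55)) = 85*(-100 + (70 - 55)) = 85*(-100 + 15) = 85*(-85) = -7225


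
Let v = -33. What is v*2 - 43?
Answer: -109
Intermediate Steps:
v*2 - 43 = -33*2 - 43 = -66 - 43 = -109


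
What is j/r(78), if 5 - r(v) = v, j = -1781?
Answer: 1781/73 ≈ 24.397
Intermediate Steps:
r(v) = 5 - v
j/r(78) = -1781/(5 - 1*78) = -1781/(5 - 78) = -1781/(-73) = -1781*(-1/73) = 1781/73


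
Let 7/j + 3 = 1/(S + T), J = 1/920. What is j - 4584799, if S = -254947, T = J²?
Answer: -2968027393128202396/647362268797 ≈ -4.5848e+6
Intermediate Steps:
J = 1/920 ≈ 0.0010870
T = 1/846400 (T = (1/920)² = 1/846400 ≈ 1.1815e-6)
j = -1510509985593/647362268797 (j = 7/(-3 + 1/(-254947 + 1/846400)) = 7/(-3 + 1/(-215787140799/846400)) = 7/(-3 - 846400/215787140799) = 7/(-647362268797/215787140799) = 7*(-215787140799/647362268797) = -1510509985593/647362268797 ≈ -2.3333)
j - 4584799 = -1510509985593/647362268797 - 4584799 = -2968027393128202396/647362268797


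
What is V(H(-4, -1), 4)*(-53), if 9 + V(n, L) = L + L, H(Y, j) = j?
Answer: 53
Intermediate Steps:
V(n, L) = -9 + 2*L (V(n, L) = -9 + (L + L) = -9 + 2*L)
V(H(-4, -1), 4)*(-53) = (-9 + 2*4)*(-53) = (-9 + 8)*(-53) = -1*(-53) = 53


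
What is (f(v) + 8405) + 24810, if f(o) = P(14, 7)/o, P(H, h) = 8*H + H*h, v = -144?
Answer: 797125/24 ≈ 33214.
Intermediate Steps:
f(o) = 210/o (f(o) = (14*(8 + 7))/o = (14*15)/o = 210/o)
(f(v) + 8405) + 24810 = (210/(-144) + 8405) + 24810 = (210*(-1/144) + 8405) + 24810 = (-35/24 + 8405) + 24810 = 201685/24 + 24810 = 797125/24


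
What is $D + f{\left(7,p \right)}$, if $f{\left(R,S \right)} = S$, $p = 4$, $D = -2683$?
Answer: $-2679$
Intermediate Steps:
$D + f{\left(7,p \right)} = -2683 + 4 = -2679$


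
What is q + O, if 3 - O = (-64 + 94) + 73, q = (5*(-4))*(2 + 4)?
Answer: -220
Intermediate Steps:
q = -120 (q = -20*6 = -120)
O = -100 (O = 3 - ((-64 + 94) + 73) = 3 - (30 + 73) = 3 - 1*103 = 3 - 103 = -100)
q + O = -120 - 100 = -220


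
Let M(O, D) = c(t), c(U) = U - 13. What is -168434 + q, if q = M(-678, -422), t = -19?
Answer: -168466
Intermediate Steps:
c(U) = -13 + U
M(O, D) = -32 (M(O, D) = -13 - 19 = -32)
q = -32
-168434 + q = -168434 - 32 = -168466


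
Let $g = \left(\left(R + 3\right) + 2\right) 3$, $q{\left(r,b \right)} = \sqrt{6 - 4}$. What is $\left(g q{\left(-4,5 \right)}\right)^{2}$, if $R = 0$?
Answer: $450$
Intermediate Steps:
$q{\left(r,b \right)} = \sqrt{2}$
$g = 15$ ($g = \left(\left(0 + 3\right) + 2\right) 3 = \left(3 + 2\right) 3 = 5 \cdot 3 = 15$)
$\left(g q{\left(-4,5 \right)}\right)^{2} = \left(15 \sqrt{2}\right)^{2} = 450$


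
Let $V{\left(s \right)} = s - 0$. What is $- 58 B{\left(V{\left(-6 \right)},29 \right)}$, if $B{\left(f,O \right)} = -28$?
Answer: $1624$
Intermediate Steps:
$V{\left(s \right)} = s$ ($V{\left(s \right)} = s + 0 = s$)
$- 58 B{\left(V{\left(-6 \right)},29 \right)} = \left(-58\right) \left(-28\right) = 1624$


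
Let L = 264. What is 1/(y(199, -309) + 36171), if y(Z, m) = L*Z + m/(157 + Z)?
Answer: 356/31579383 ≈ 1.1273e-5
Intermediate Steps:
y(Z, m) = 264*Z + m/(157 + Z)
1/(y(199, -309) + 36171) = 1/((-309 + 264*199**2 + 41448*199)/(157 + 199) + 36171) = 1/((-309 + 264*39601 + 8248152)/356 + 36171) = 1/((-309 + 10454664 + 8248152)/356 + 36171) = 1/((1/356)*18702507 + 36171) = 1/(18702507/356 + 36171) = 1/(31579383/356) = 356/31579383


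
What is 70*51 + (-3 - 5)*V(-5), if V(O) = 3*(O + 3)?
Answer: 3618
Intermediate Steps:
V(O) = 9 + 3*O (V(O) = 3*(3 + O) = 9 + 3*O)
70*51 + (-3 - 5)*V(-5) = 70*51 + (-3 - 5)*(9 + 3*(-5)) = 3570 - 8*(9 - 15) = 3570 - 8*(-6) = 3570 + 48 = 3618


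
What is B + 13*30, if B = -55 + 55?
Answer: 390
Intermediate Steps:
B = 0
B + 13*30 = 0 + 13*30 = 0 + 390 = 390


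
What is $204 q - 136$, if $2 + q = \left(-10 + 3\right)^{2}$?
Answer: $9452$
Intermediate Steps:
$q = 47$ ($q = -2 + \left(-10 + 3\right)^{2} = -2 + \left(-7\right)^{2} = -2 + 49 = 47$)
$204 q - 136 = 204 \cdot 47 - 136 = 9588 - 136 = 9452$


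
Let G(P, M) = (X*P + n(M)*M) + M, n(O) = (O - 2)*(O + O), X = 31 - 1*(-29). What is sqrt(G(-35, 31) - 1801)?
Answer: 2*sqrt(12967) ≈ 227.75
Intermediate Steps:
X = 60 (X = 31 + 29 = 60)
n(O) = 2*O*(-2 + O) (n(O) = (-2 + O)*(2*O) = 2*O*(-2 + O))
G(P, M) = M + 60*P + 2*M**2*(-2 + M) (G(P, M) = (60*P + (2*M*(-2 + M))*M) + M = (60*P + 2*M**2*(-2 + M)) + M = M + 60*P + 2*M**2*(-2 + M))
sqrt(G(-35, 31) - 1801) = sqrt((31 + 60*(-35) + 2*31**2*(-2 + 31)) - 1801) = sqrt((31 - 2100 + 2*961*29) - 1801) = sqrt((31 - 2100 + 55738) - 1801) = sqrt(53669 - 1801) = sqrt(51868) = 2*sqrt(12967)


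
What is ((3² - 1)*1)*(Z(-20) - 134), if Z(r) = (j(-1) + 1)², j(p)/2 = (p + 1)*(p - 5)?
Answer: -1064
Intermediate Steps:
j(p) = 2*(1 + p)*(-5 + p) (j(p) = 2*((p + 1)*(p - 5)) = 2*((1 + p)*(-5 + p)) = 2*(1 + p)*(-5 + p))
Z(r) = 1 (Z(r) = ((-10 - 8*(-1) + 2*(-1)²) + 1)² = ((-10 + 8 + 2*1) + 1)² = ((-10 + 8 + 2) + 1)² = (0 + 1)² = 1² = 1)
((3² - 1)*1)*(Z(-20) - 134) = ((3² - 1)*1)*(1 - 134) = ((9 - 1)*1)*(-133) = (8*1)*(-133) = 8*(-133) = -1064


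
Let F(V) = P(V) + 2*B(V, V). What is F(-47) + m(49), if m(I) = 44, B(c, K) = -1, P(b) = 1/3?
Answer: 127/3 ≈ 42.333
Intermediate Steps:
P(b) = ⅓
F(V) = -5/3 (F(V) = ⅓ + 2*(-1) = ⅓ - 2 = -5/3)
F(-47) + m(49) = -5/3 + 44 = 127/3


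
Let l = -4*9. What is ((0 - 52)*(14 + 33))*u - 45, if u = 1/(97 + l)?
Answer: -5189/61 ≈ -85.066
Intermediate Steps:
l = -36
u = 1/61 (u = 1/(97 - 36) = 1/61 ≈ 0.016393)
((0 - 52)*(14 + 33))*u - 45 = ((0 - 52)*(14 + 33))*(1/61) - 45 = -52*47*(1/61) - 45 = -2444*1/61 - 45 = -2444/61 - 45 = -5189/61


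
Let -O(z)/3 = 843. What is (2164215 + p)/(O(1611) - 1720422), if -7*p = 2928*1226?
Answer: -3853259/4020219 ≈ -0.95847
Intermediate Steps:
p = -3589728/7 (p = -2928*1226/7 = -⅐*3589728 = -3589728/7 ≈ -5.1282e+5)
O(z) = -2529 (O(z) = -3*843 = -2529)
(2164215 + p)/(O(1611) - 1720422) = (2164215 - 3589728/7)/(-2529 - 1720422) = (11559777/7)/(-1722951) = (11559777/7)*(-1/1722951) = -3853259/4020219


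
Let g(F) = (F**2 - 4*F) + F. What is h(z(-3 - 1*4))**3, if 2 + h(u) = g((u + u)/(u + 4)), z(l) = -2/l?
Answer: -153990656/11390625 ≈ -13.519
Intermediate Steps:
g(F) = F**2 - 3*F
h(u) = -2 + 2*u*(-3 + 2*u/(4 + u))/(4 + u) (h(u) = -2 + ((u + u)/(u + 4))*(-3 + (u + u)/(u + 4)) = -2 + ((2*u)/(4 + u))*(-3 + (2*u)/(4 + u)) = -2 + (2*u/(4 + u))*(-3 + 2*u/(4 + u)) = -2 + 2*u*(-3 + 2*u/(4 + u))/(4 + u))
h(z(-3 - 1*4))**3 = (2*(-(4 - 2/(-3 - 1*4))**2 + (-2/(-3 - 1*4))*(-12 - (-2)/(-3 - 1*4)))/(4 - 2/(-3 - 1*4))**2)**3 = (2*(-(4 - 2/(-3 - 4))**2 + (-2/(-3 - 4))*(-12 - (-2)/(-3 - 4)))/(4 - 2/(-3 - 4))**2)**3 = (2*(-(4 - 2/(-7))**2 + (-2/(-7))*(-12 - (-2)/(-7)))/(4 - 2/(-7))**2)**3 = (2*(-(4 - 2*(-1/7))**2 + (-2*(-1/7))*(-12 - (-2)*(-1)/7))/(4 - 2*(-1/7))**2)**3 = (2*(-(4 + 2/7)**2 + 2*(-12 - 1*2/7)/7)/(4 + 2/7)**2)**3 = (2*(-(30/7)**2 + 2*(-12 - 2/7)/7)/(30/7)**2)**3 = (2*(49/900)*(-1*900/49 + (2/7)*(-86/7)))**3 = (2*(49/900)*(-900/49 - 172/49))**3 = (2*(49/900)*(-1072/49))**3 = (-536/225)**3 = -153990656/11390625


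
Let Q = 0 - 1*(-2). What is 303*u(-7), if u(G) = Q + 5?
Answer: 2121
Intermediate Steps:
Q = 2 (Q = 0 + 2 = 2)
u(G) = 7 (u(G) = 2 + 5 = 7)
303*u(-7) = 303*7 = 2121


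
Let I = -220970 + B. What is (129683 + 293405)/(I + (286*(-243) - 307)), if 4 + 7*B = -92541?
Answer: -1480808/1063985 ≈ -1.3918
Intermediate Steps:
B = -92545/7 (B = -4/7 + (1/7)*(-92541) = -4/7 - 92541/7 = -92545/7 ≈ -13221.)
I = -1639335/7 (I = -220970 - 92545/7 = -1639335/7 ≈ -2.3419e+5)
(129683 + 293405)/(I + (286*(-243) - 307)) = (129683 + 293405)/(-1639335/7 + (286*(-243) - 307)) = 423088/(-1639335/7 + (-69498 - 307)) = 423088/(-1639335/7 - 69805) = 423088/(-2127970/7) = 423088*(-7/2127970) = -1480808/1063985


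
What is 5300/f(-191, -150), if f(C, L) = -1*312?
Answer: -1325/78 ≈ -16.987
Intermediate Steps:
f(C, L) = -312
5300/f(-191, -150) = 5300/(-312) = 5300*(-1/312) = -1325/78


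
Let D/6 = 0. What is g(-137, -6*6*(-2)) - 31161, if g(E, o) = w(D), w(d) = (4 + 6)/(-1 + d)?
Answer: -31171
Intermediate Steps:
D = 0 (D = 6*0 = 0)
w(d) = 10/(-1 + d)
g(E, o) = -10 (g(E, o) = 10/(-1 + 0) = 10/(-1) = 10*(-1) = -10)
g(-137, -6*6*(-2)) - 31161 = -10 - 31161 = -31171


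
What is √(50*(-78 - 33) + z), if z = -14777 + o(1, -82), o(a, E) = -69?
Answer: 2*I*√5099 ≈ 142.81*I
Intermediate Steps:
z = -14846 (z = -14777 - 69 = -14846)
√(50*(-78 - 33) + z) = √(50*(-78 - 33) - 14846) = √(50*(-111) - 14846) = √(-5550 - 14846) = √(-20396) = 2*I*√5099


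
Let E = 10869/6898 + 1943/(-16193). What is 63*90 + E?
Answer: 633497709283/111699314 ≈ 5671.5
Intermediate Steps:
E = 162598903/111699314 (E = 10869*(1/6898) + 1943*(-1/16193) = 10869/6898 - 1943/16193 = 162598903/111699314 ≈ 1.4557)
63*90 + E = 63*90 + 162598903/111699314 = 5670 + 162598903/111699314 = 633497709283/111699314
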